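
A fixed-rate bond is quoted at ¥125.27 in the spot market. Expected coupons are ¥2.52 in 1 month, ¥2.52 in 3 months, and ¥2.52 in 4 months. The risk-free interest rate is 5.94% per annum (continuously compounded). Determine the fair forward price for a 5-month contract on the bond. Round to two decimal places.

¥120.76

PV(coupons) I = 2.52·e^(−0.0594·1/12) + 2.52·e^(−0.0594·3/12) + 2.52·e^(−0.0594·4/12)
I = 2.5076 + 2.4829 + 2.4706 = 7.4611
F = (S − I)·e^(rT) = (125.27 − 7.4611) · e^(0.0594·5/12)
= 117.8089 · e^0.024750 = 117.8089 × 1.025059 = ¥120.76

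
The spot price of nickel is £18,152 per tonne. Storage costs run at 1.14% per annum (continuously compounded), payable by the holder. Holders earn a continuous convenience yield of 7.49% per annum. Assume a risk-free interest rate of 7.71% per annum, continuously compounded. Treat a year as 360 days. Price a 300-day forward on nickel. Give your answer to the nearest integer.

£18,359 per tonne

Net carry = r + u − y = 0.0771 + 0.0114 − 0.0749 = 0.0136
F = S·e^((r+u−y)T) = 18152 · e^(0.0136 × 300/360) = 18152 · e^0.011333
= 18152 × 1.011397 = £18,359 per tonne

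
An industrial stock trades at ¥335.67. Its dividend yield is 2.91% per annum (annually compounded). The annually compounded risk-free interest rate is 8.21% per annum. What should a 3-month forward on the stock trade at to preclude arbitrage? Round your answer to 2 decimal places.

¥339.91

F = S · (1+r)^T / (1+q)^T
= 335.67 × 1.019922 / 1.007197 = 335.67 × 1.012634
F = ¥339.91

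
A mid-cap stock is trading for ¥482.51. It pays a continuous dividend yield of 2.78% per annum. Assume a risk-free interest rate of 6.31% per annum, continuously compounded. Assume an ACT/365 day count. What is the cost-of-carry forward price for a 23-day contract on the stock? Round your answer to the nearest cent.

¥483.58

F = S·e^((r − q)T) = 482.51 · e^((0.0631 − 0.0278) × 23/365)
= 482.51 · e^0.002224 = 482.51 × 1.002226
F = ¥483.58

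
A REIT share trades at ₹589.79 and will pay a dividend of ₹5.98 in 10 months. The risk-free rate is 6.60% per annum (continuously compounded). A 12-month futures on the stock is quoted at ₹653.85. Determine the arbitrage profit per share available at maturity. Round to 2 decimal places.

₹29.87 per share

PV(dividends) I = 5.98·e^(−0.0660·10/12) = 5.6600
Fair futures F* = (S − I)·e^(rT) = (589.79 − 5.6600)·e^0.066000 = 584.1300 × 1.068227 = 623.9834
Market ₹653.85 > fair 623.9834: forward overpriced → cash-and-carry (borrow at r, buy the stock and collect the dividends, short the forward).
Profit at T = |F_mkt − F*| = |653.85 − 623.9834| = ₹29.87 per share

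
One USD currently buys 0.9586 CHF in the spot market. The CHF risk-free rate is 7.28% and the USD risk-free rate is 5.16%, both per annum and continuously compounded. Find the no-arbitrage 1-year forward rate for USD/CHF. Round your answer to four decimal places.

0.9791

F = S·e^((r_CHF − r_USD)T) = 0.9586 · e^((0.0728 − 0.0516) × 1)
= 0.9586 · e^0.021200 = 0.9586 × 1.021426
F = 0.9791 CHF per USD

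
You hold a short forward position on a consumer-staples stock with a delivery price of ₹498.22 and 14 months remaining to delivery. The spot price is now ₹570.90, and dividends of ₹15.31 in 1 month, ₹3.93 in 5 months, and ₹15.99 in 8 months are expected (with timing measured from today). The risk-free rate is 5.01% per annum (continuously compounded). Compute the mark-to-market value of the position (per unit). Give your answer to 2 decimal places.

PV(remaining dividends) I = 15.31·e^(−0.0501·1/12) + 3.93·e^(−0.0501·5/12) + 15.99·e^(−0.0501·8/12) = 34.5598
Current forward F = (S − I)·e^(rT) = (570.90 − 34.5598)·e^(0.0501·14/12) = 536.3402 × 1.060192 = 568.6236
Value (long) = (F − K)·e^(−rT) = (568.6236 − 498.22) × 0.943225 = 66.4064
Short position value = −(long value) = -₹66.41

-₹66.41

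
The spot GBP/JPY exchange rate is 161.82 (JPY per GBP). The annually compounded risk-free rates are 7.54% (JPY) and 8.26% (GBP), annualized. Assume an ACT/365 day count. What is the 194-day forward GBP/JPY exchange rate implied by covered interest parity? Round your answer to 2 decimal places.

161.25

By covered interest parity, F = S · (1+r_JPY)^T / (1+r_GBP)^T
= 161.82 × 1.039393 / 1.043086 = 161.82 × 0.996460
F = 161.25 JPY per GBP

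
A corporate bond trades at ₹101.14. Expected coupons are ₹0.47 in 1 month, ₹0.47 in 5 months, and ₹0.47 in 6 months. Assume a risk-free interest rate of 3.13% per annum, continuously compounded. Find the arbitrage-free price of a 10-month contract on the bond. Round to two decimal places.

₹102.38

PV(coupons) I = 0.47·e^(−0.0313·1/12) + 0.47·e^(−0.0313·5/12) + 0.47·e^(−0.0313·6/12)
I = 0.4688 + 0.4639 + 0.4627 = 1.3954
F = (S − I)·e^(rT) = (101.14 − 1.3954) · e^(0.0313·10/12)
= 99.7446 · e^0.026083 = 99.7446 × 1.026426 = ₹102.38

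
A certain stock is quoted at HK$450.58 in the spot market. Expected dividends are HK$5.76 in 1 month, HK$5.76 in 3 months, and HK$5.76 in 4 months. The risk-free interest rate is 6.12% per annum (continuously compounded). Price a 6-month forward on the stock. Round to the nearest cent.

PV(dividends) I = 5.76·e^(−0.0612·1/12) + 5.76·e^(−0.0612·3/12) + 5.76·e^(−0.0612·4/12)
I = 5.7307 + 5.6725 + 5.6437 = 17.0469
F = (S − I)·e^(rT) = (450.58 − 17.0469) · e^(0.0612·6/12)
= 433.5331 · e^0.030600 = 433.5331 × 1.031073 = HK$447.00

HK$447.00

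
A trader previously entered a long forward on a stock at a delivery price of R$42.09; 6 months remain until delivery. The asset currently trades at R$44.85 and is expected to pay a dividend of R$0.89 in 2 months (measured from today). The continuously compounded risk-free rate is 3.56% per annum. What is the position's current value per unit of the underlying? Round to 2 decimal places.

PV(remaining dividends) I = 0.89·e^(−0.0356·2/12) = 0.8847
Current forward F = (S − I)·e^(rT) = (44.85 − 0.8847)·e^(0.0356·6/12) = 43.9653 × 1.017959 = 44.7549
Value (long) = (F − K)·e^(−rT) = (44.7549 − 42.09) × 0.982357 = 2.6179
Value = R$2.62

R$2.62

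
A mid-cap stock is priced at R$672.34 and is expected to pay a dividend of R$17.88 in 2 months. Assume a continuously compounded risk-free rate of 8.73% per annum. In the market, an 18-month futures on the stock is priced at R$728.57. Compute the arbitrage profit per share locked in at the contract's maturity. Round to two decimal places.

PV(dividends) I = 17.88·e^(−0.0873·2/12) = 17.6217
Fair futures F* = (S − I)·e^(rT) = (672.34 − 17.6217)·e^0.130950 = 654.7183 × 1.139911 = 746.3206
Market R$728.57 < fair 746.3206: forward underpriced → reverse cash-and-carry (short the stock, invest proceeds at r, pay the dividends, go long the forward).
Profit at T = |F_mkt − F*| = |728.57 − 746.3206| = R$17.75 per share

R$17.75 per share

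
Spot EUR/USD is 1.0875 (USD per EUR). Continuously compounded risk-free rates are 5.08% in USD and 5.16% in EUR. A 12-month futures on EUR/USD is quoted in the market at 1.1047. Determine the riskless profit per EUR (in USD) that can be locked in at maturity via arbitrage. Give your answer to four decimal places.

0.0181 per EUR (in USD)

Fair futures: F* = S·e^(carry·T), with carry = (r_USD − r_EUR) = 0.0508 − 0.0516 = -0.0008
F* = 1.0875 · e^(-0.0008 × 12/12) = 1.0875 · e^-0.000800 = 1.0875 × 0.999200 = 1.0866
Market 1.1047 > fair 1.0866: forward overpriced → cash-and-carry (buy spot, short the forward).
At maturity, profit = |F_mkt − F*| = |1.1047 − 1.0866| = 0.0181 per EUR (in USD)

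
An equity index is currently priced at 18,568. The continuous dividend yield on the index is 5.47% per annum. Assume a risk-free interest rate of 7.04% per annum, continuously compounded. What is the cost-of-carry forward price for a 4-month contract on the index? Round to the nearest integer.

18,665

F = S·e^((r − q)T) = 18568 · e^((0.0704 − 0.0547) × 4/12)
= 18568 · e^0.005233 = 18568 × 1.005247
F = 18,665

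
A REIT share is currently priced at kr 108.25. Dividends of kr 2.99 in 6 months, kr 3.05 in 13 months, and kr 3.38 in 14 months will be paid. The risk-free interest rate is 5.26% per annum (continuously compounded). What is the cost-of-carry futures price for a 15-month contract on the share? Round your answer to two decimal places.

PV(dividends) I = 2.99·e^(−0.0526·6/12) + 3.05·e^(−0.0526·13/12) + 3.38·e^(−0.0526·14/12)
I = 2.9124 + 2.8811 + 3.1788 = 8.9723
F = (S − I)·e^(rT) = (108.25 − 8.9723) · e^(0.0526·15/12)
= 99.2777 · e^0.065750 = 99.2777 × 1.067960 = kr 106.02

kr 106.02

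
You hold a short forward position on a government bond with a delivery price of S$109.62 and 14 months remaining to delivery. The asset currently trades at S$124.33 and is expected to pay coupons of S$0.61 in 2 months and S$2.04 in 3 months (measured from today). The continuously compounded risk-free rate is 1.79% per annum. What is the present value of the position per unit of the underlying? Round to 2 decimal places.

-S$14.34

PV(remaining coupons) I = 0.61·e^(−0.0179·2/12) + 2.04·e^(−0.0179·3/12) = 2.6391
Current forward F = (S − I)·e^(rT) = (124.33 − 2.6391)·e^(0.0179·14/12) = 121.6909 × 1.021103 = 124.2589
Value (long) = (F − K)·e^(−rT) = (124.2589 − 109.62) × 0.979333 = 14.3364
Short position value = −(long value) = -S$14.34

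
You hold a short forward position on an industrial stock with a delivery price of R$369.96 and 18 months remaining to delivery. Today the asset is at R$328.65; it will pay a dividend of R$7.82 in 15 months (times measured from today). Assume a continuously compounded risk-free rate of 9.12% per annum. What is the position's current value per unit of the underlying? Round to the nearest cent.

R$0.99

PV(remaining dividends) I = 7.82·e^(−0.0912·15/12) = 6.9775
Current forward F = (S − I)·e^(rT) = (328.65 − 6.9775)·e^(0.0912·18/12) = 321.6725 × 1.146599 = 368.8294
Value (long) = (F − K)·e^(−rT) = (368.8294 − 369.96) × 0.872145 = -0.9860
Short position value = −(long value) = R$0.99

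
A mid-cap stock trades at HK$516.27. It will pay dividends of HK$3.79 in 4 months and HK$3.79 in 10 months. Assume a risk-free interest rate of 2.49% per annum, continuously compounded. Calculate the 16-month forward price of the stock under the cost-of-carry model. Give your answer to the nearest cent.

HK$525.97

PV(dividends) I = 3.79·e^(−0.0249·4/12) + 3.79·e^(−0.0249·10/12)
I = 3.7587 + 3.7122 = 7.4709
F = (S − I)·e^(rT) = (516.27 − 7.4709) · e^(0.0249·16/12)
= 508.7991 · e^0.033200 = 508.7991 × 1.033757 = HK$525.97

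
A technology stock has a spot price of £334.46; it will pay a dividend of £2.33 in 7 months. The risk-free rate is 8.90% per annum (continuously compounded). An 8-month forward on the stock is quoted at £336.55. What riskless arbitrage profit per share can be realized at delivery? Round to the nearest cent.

£16.01 per share

PV(dividends) I = 2.33·e^(−0.0890·7/12) = 2.2121
Fair forward F* = (S − I)·e^(rT) = (334.46 − 2.2121)·e^0.059333 = 332.2479 × 1.061129 = 352.5579
Market £336.55 < fair 352.5579: forward underpriced → reverse cash-and-carry (short the stock, invest proceeds at r, pay the dividends, go long the forward).
Profit at T = |F_mkt − F*| = |336.55 − 352.5579| = £16.01 per share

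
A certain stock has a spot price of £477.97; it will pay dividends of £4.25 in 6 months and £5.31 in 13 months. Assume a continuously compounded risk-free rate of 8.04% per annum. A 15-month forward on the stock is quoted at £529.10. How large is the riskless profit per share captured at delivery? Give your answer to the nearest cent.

£10.49 per share

PV(dividends) I = 4.25·e^(−0.0804·6/12) + 5.31·e^(−0.0804·13/12) = 8.9496
Fair forward F* = (S − I)·e^(rT) = (477.97 − 8.9496)·e^0.100500 = 469.0204 × 1.105724 = 518.6071
Market £529.10 > fair 518.6071: forward overpriced → cash-and-carry (borrow at r, buy the stock and collect the dividends, short the forward).
Profit at T = |F_mkt − F*| = |529.10 − 518.6071| = £10.49 per share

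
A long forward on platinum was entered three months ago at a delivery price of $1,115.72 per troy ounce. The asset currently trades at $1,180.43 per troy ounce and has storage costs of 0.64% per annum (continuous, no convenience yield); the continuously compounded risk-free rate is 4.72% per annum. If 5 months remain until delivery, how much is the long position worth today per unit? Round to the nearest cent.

$89.59 per troy ounce

Current fair forward for the remaining 5 months: F = S·e^((r + u)·T), (r + u) = 0.0472 + 0.0064 = 0.0536
F = 1180.43 · e^(0.0536 × 5/12) = 1180.43 × 1.02258459 = 1207.0895
Value of long forward = (F − K)·e^(−rT) = (1207.0895 − 1115.72) · e^(−0.0472·5/12)
= 91.3695 × 0.98052546 = 89.59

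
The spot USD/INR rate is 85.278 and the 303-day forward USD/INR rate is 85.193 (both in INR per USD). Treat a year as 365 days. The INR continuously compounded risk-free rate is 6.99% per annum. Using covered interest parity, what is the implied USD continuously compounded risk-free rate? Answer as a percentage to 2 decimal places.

F = S·e^((r_INR − r_USD)T) ⇒ r_USD = r_INR − ln(F/S)/T
ln(85.193/85.278) = -0.000997; /(303/365) = -0.001201
r_USD = 0.0699 + 0.001201 = 0.071101
r_USD = 7.11%

7.11%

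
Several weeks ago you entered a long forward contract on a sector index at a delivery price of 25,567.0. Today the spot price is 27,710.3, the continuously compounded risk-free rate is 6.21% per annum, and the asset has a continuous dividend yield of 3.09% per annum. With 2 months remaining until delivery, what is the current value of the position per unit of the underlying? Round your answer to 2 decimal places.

2264.21

Current fair forward for the remaining 2 months: F = S·e^((r − q)·T), (r − q) = 0.0621 − 0.0309 = 0.0312
F = 27710.3 · e^(0.0312 × 2/12) = 27710.3 × 1.00521354 = 27854.7688
Value of long forward = (F − K)·e^(−rT) = (27854.7688 − 25567.0) · e^(−0.0621·2/12)
= 2287.7688 × 0.98970338 = 2264.21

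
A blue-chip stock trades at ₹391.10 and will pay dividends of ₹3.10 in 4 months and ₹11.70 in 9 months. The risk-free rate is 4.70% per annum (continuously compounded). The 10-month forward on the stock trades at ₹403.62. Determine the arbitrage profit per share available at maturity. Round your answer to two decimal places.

PV(dividends) I = 3.10·e^(−0.0470·4/12) + 11.70·e^(−0.0470·9/12) = 14.3466
Fair forward F* = (S − I)·e^(rT) = (391.10 − 14.3466)·e^0.039167 = 376.7534 × 1.039944 = 391.8024
Market ₹403.62 > fair 391.8024: forward overpriced → cash-and-carry (borrow at r, buy the stock and collect the dividends, short the forward).
Profit at T = |F_mkt − F*| = |403.62 − 391.8024| = ₹11.82 per share

₹11.82 per share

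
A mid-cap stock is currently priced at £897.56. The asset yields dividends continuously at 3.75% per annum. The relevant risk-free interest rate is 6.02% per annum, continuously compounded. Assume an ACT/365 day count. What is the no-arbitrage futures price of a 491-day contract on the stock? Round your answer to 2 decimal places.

F = S·e^((r − q)T) = 897.56 · e^((0.0602 − 0.0375) × 491/365)
= 897.56 · e^0.030536 = 897.56 × 1.031007
F = £925.39

£925.39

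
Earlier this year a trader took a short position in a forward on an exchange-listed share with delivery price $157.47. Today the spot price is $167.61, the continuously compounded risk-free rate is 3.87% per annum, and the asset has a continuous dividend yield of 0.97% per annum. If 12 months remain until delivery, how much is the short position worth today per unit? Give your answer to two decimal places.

-$14.50

Current fair forward for the remaining 12 months: F = S·e^((r − q)·T), (r − q) = 0.0387 − 0.0097 = 0.0290
F = 167.61 · e^(0.0290 × 12/12) = 167.61 × 1.029425 = 172.5419
Value of long forward = (F − K)·e^(−rT) = (172.5419 − 157.47) · e^(−0.0387·12/12)
= 15.0719 × 0.962039 = 14.50
Short position value = −(long value) = -$14.50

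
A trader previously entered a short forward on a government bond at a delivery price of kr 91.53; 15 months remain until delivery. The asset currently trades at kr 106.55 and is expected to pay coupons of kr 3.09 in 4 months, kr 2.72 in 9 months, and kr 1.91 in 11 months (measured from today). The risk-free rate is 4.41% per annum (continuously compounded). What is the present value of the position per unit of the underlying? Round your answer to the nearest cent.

-kr 12.42

PV(remaining coupons) I = 3.09·e^(−0.0441·4/12) + 2.72·e^(−0.0441·9/12) + 1.91·e^(−0.0441·11/12) = 7.5107
Current forward F = (S − I)·e^(rT) = (106.55 − 7.5107)·e^(0.0441·15/12) = 99.0393 × 1.056673 = 104.6522
Value (long) = (F − K)·e^(−rT) = (104.6522 − 91.53) × 0.946367 = 12.4184
Short position value = −(long value) = -kr 12.42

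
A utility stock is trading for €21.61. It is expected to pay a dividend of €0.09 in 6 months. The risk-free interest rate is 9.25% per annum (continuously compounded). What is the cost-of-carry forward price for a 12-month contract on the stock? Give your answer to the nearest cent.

€23.61

PV(dividends) I = 0.09·e^(−0.0925·6/12)
I = 0.0859
F = (S − I)·e^(rT) = (21.61 − 0.0859) · e^(0.0925·12/12)
= 21.5241 · e^0.092500 = 21.5241 × 1.096913 = €23.61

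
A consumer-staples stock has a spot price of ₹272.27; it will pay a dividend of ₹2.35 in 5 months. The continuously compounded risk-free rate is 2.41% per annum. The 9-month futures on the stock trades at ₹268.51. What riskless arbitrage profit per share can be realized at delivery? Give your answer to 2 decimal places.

PV(dividends) I = 2.35·e^(−0.0241·5/12) = 2.3265
Fair futures F* = (S − I)·e^(rT) = (272.27 − 2.3265)·e^0.018075 = 269.9435 × 1.018239 = 274.8670
Market ₹268.51 < fair 274.8670: forward underpriced → reverse cash-and-carry (short the stock, invest proceeds at r, pay the dividends, go long the forward).
Profit at T = |F_mkt − F*| = |268.51 − 274.8670| = ₹6.36 per share

₹6.36 per share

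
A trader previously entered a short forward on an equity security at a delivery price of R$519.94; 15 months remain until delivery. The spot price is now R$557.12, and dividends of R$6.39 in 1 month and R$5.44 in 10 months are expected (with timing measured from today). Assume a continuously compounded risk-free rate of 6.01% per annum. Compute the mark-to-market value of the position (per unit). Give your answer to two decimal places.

PV(remaining dividends) I = 6.39·e^(−0.0601·1/12) + 5.44·e^(−0.0601·10/12) = 11.5323
Current forward F = (S − I)·e^(rT) = (557.12 − 11.5323)·e^(0.0601·15/12) = 545.5877 × 1.078019 = 588.1539
Value (long) = (F − K)·e^(−rT) = (588.1539 − 519.94) × 0.927628 = 63.2771
Short position value = −(long value) = -R$63.28

-R$63.28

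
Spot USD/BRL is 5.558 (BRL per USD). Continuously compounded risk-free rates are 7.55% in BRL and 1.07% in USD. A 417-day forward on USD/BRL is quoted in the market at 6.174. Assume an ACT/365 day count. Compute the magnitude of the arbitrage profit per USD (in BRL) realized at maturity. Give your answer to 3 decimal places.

Fair forward: F* = S·e^(carry·T), with carry = (r_BRL − r_USD) = 0.0755 − 0.0107 = 0.0648
F* = 5.558 · e^(0.0648 × 417/365) = 5.558 · e^0.074032 = 5.558 × 1.076841 = 5.9851
Market 6.174 > fair 5.9851: forward overpriced → cash-and-carry (buy spot, short the forward).
At maturity, profit = |F_mkt − F*| = |6.174 − 5.9851| = 0.189 per USD (in BRL)

0.189 per USD (in BRL)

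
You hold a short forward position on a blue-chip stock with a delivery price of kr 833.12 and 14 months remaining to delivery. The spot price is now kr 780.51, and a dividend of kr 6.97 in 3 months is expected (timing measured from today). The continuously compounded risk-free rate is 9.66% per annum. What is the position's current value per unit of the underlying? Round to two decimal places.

PV(remaining dividends) I = 6.97·e^(−0.0966·3/12) = 6.8037
Current forward F = (S − I)·e^(rT) = (780.51 − 6.8037)·e^(0.0966·14/12) = 773.7063 × 1.119296 = 866.0064
Value (long) = (F − K)·e^(−rT) = (866.0064 − 833.12) × 0.893419 = 29.3813
Short position value = −(long value) = -kr 29.38

-kr 29.38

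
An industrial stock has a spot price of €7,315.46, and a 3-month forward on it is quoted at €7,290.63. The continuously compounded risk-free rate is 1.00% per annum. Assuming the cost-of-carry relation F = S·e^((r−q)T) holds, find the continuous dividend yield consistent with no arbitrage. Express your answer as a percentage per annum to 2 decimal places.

2.36%

From F = S·e^((r−q)T): (r − q) = ln(F/S)/T
ln(7290.63/7315.46) = ln(0.996606) = -0.003400
(r − q) = -0.003400 / (3/12) = -0.013600
q = r − ln(F/S)/T = 0.0100 + 0.013600 = 0.023600
q = 2.36%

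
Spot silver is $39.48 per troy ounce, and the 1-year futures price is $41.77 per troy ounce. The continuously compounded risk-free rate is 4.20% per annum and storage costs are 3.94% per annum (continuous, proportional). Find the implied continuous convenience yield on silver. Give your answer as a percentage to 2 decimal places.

2.50%

F = S·e^((r+u−y)T) ⇒ (r+u−y) = ln(F/S)/T
ln(41.77/39.48) = 0.056384; /T ⇒ 0.056384
y = r + u − ln(F/S)/T = 0.0420 + 0.0394 − 0.056384 = 0.025016
y = 2.50%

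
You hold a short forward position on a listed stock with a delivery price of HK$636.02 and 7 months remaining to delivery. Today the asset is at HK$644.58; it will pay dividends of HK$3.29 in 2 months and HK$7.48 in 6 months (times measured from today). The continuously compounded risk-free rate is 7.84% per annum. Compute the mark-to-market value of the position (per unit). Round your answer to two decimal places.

-HK$26.55

PV(remaining dividends) I = 3.29·e^(−0.0784·2/12) + 7.48·e^(−0.0784·6/12) = 10.4397
Current forward F = (S − I)·e^(rT) = (644.58 − 10.4397)·e^(0.0784·7/12) = 634.1403 × 1.046795 = 663.8149
Value (long) = (F − K)·e^(−rT) = (663.8149 − 636.02) × 0.955297 = 26.5524
Short position value = −(long value) = -HK$26.55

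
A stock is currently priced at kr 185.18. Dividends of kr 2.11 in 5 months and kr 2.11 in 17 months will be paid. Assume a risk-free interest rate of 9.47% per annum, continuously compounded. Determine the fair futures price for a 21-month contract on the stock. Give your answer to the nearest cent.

kr 213.99

PV(dividends) I = 2.11·e^(−0.0947·5/12) + 2.11·e^(−0.0947·17/12)
I = 2.0284 + 1.8451 = 3.8735
F = (S − I)·e^(rT) = (185.18 − 3.8735) · e^(0.0947·21/12)
= 181.3065 · e^0.165725 = 181.3065 × 1.180248 = kr 213.99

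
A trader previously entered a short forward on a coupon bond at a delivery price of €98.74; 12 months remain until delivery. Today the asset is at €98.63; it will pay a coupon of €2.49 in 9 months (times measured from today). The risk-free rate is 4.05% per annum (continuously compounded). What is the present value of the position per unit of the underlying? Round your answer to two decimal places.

PV(remaining coupons) I = 2.49·e^(−0.0405·9/12) = 2.4155
Current forward F = (S − I)·e^(rT) = (98.63 − 2.4155)·e^(0.0405·12/12) = 96.2145 × 1.041331 = 100.1911
Value (long) = (F − K)·e^(−rT) = (100.1911 − 98.74) × 0.960309 = 1.3935
Short position value = −(long value) = -€1.39

-€1.39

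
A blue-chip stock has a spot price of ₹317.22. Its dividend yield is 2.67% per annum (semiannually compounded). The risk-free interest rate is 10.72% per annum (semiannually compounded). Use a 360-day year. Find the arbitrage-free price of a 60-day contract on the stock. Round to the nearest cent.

F = S · (1+r/2)^(2T) / (1+q/2)^(2T)
= 317.22 × 1.017557 / 1.004430 = 317.22 × 1.013069
F = ₹321.37

₹321.37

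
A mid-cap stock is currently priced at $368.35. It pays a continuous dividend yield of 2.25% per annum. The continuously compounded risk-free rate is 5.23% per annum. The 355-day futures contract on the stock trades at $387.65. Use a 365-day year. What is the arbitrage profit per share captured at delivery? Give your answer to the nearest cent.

$8.47 per share

Fair futures: F* = S·e^(carry·T), with carry = (r − q) = 0.0523 − 0.0225 = 0.0298
F* = 368.35 · e^(0.0298 × 355/365) = 368.35 · e^0.028984 = 368.35 × 1.029408 = $379.1824
Market $387.65 > fair $379.1824: forward overpriced → cash-and-carry (buy spot, short the forward).
At maturity, profit = |F_mkt − F*| = |387.65 − 379.1824| = $8.47 per share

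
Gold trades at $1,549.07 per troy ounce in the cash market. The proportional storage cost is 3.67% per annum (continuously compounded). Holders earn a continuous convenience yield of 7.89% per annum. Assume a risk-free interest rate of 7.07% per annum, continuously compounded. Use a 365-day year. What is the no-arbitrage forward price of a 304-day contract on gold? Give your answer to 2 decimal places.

Net carry = r + u − y = 0.0707 + 0.0367 − 0.0789 = 0.0285
F = S·e^((r+u−y)T) = 1549.07 · e^(0.0285 × 304/365) = 1549.07 · e^0.02373699
= 1549.07 × 1.02402095 = $1,586.28 per troy ounce

$1,586.28 per troy ounce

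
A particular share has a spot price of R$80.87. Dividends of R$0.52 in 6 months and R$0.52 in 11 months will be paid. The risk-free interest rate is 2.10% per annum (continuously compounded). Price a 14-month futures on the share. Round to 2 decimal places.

PV(dividends) I = 0.52·e^(−0.0210·6/12) + 0.52·e^(−0.0210·11/12)
I = 0.5146 + 0.5101 = 1.0247
F = (S − I)·e^(rT) = (80.87 − 1.0247) · e^(0.0210·14/12)
= 79.8453 · e^0.024500 = 79.8453 × 1.024803 = R$81.83

R$81.83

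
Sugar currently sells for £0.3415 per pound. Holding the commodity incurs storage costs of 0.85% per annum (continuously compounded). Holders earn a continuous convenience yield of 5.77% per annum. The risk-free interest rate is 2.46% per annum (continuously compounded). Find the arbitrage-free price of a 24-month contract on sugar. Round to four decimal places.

Net carry = r + u − y = 0.0246 + 0.0085 − 0.0577 = -0.0246
F = S·e^((r+u−y)T) = 0.3415 · e^(-0.0246 × 24/12) = 0.3415 · e^-0.049200
= 0.3415 × 0.951991 = £0.3251 per pound

£0.3251 per pound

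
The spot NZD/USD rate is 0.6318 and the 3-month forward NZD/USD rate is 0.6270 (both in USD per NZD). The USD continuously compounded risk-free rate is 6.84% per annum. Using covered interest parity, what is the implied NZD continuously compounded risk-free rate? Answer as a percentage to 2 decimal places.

F = S·e^((r_USD − r_NZD)T) ⇒ r_NZD = r_USD − ln(F/S)/T
ln(0.6270/0.6318) = -0.007626; /(3/12) = -0.030504
r_NZD = 0.0684 + 0.030504 = 0.098904
r_NZD = 9.89%

9.89%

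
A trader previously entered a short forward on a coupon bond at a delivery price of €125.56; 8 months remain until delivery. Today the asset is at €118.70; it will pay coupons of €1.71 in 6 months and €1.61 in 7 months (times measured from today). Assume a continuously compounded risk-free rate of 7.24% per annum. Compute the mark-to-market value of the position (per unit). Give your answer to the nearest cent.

PV(remaining coupons) I = 1.71·e^(−0.0724·6/12) + 1.61·e^(−0.0724·7/12) = 3.1926
Current forward F = (S − I)·e^(rT) = (118.70 − 3.1926)·e^(0.0724·8/12) = 115.5074 × 1.049450 = 121.2192
Value (long) = (F − K)·e^(−rT) = (121.2192 − 125.56) × 0.952880 = -4.1363
Short position value = −(long value) = €4.14

€4.14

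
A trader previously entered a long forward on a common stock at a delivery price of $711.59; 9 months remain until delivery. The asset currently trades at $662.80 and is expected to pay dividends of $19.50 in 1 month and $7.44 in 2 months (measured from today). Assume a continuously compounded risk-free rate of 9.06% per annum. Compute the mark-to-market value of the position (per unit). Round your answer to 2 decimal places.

-$28.73

PV(remaining dividends) I = 19.50·e^(−0.0906·1/12) + 7.44·e^(−0.0906·2/12) = 26.6818
Current forward F = (S − I)·e^(rT) = (662.80 − 26.6818)·e^(0.0906·9/12) = 636.1182 × 1.070312 = 680.8449
Value (long) = (F − K)·e^(−rT) = (680.8449 − 711.59) × 0.934307 = -28.7254
Value = -$28.73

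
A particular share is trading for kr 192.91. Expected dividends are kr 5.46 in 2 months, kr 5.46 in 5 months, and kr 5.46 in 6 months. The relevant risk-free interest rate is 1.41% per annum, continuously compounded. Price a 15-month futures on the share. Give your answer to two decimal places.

kr 179.75

PV(dividends) I = 5.46·e^(−0.0141·2/12) + 5.46·e^(−0.0141·5/12) + 5.46·e^(−0.0141·6/12)
I = 5.4472 + 5.4280 + 5.4216 = 16.2968
F = (S − I)·e^(rT) = (192.91 − 16.2968) · e^(0.0141·15/12)
= 176.6132 · e^0.017625 = 176.6132 × 1.017781 = kr 179.75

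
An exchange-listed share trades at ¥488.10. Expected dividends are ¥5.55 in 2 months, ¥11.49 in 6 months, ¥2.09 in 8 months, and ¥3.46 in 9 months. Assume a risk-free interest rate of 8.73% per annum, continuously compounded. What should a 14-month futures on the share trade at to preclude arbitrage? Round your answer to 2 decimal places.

¥516.43

PV(dividends) I = 5.55·e^(−0.0873·2/12) + 11.49·e^(−0.0873·6/12) + 2.09·e^(−0.0873·8/12) + 3.46·e^(−0.0873·9/12)
I = 5.4698 + 10.9993 + 1.9718 + 3.2407 = 21.6816
F = (S − I)·e^(rT) = (488.10 − 21.6816) · e^(0.0873·14/12)
= 466.4184 · e^0.101850 = 466.4184 × 1.107217 = ¥516.43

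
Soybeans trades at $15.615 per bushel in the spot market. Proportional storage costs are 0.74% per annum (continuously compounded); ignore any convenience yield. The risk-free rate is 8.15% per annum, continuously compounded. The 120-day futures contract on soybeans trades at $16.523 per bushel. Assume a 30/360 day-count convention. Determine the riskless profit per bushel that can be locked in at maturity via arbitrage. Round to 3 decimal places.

$0.438 per bushel

Fair futures: F* = S·e^(carry·T), with carry = (r + u) = 0.0815 + 0.0074 = 0.0889
F* = 15.615 · e^(0.0889 × 120/360) = 15.615 · e^0.029633 = 15.615 × 1.030076 = $16.0846
Market $16.523 > fair $16.0846: forward overpriced → cash-and-carry (buy spot, short the forward).
At maturity, profit = |F_mkt − F*| = |16.523 − 16.0846| = $0.438 per bushel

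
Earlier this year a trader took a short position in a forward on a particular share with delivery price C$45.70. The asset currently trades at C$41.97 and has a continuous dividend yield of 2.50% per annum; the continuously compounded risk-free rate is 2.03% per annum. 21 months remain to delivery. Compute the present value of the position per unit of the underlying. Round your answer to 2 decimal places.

Current fair forward for the remaining 21 months: F = S·e^((r − q)·T), (r − q) = 0.0203 − 0.0250 = -0.0047
F = 41.97 · e^(-0.0047 × 21/12) = 41.97 × 0.991809 = 41.6262
Value of long forward = (F − K)·e^(−rT) = (41.6262 − 45.70) · e^(−0.0203·21/12)
= -4.0738 × 0.965099 = -3.93
Short position value = −(long value) = C$3.93

C$3.93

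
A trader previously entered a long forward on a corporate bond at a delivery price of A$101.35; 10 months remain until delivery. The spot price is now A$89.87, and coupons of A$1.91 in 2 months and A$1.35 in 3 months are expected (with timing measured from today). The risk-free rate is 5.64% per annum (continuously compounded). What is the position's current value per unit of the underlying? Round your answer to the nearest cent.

-A$10.05

PV(remaining coupons) I = 1.91·e^(−0.0564·2/12) + 1.35·e^(−0.0564·3/12) = 3.2232
Current forward F = (S − I)·e^(rT) = (89.87 − 3.2232)·e^(0.0564·10/12) = 86.6468 × 1.048122 = 90.8164
Value (long) = (F − K)·e^(−rT) = (90.8164 − 101.35) × 0.954087 = -10.0500
Value = -A$10.05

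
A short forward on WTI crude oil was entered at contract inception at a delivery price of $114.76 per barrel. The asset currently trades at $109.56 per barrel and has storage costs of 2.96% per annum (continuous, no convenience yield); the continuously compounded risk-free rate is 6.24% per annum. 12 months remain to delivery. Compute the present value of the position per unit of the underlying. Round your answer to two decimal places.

Current fair forward for the remaining 12 months: F = S·e^((r + u)·T), (r + u) = 0.0624 + 0.0296 = 0.0920
F = 109.56 · e^(0.0920 × 12/12) = 109.56 × 1.096365 = 120.1177
Value of long forward = (F − K)·e^(−rT) = (120.1177 − 114.76) · e^(−0.0624·12/12)
= 5.3577 × 0.939507 = 5.03
Short position value = −(long value) = -$5.03

-$5.03 per barrel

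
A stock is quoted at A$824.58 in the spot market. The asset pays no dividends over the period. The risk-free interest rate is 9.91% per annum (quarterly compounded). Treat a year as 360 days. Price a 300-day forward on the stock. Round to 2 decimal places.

A$894.67

F = S · (1+r/4)^(4T)
= 824.58 × 1.084997
F = A$894.67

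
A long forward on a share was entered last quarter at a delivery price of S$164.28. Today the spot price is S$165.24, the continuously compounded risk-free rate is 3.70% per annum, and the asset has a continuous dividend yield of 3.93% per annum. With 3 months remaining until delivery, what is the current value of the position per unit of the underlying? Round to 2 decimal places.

S$0.86

Current fair forward for the remaining 3 months: F = S·e^((r − q)·T), (r − q) = 0.0370 − 0.0393 = -0.0023
F = 165.24 · e^(-0.0023 × 3/12) = 165.24 × 0.999425 = 165.1450
Value of long forward = (F − K)·e^(−rT) = (165.1450 − 164.28) · e^(−0.0370·3/12)
= 0.8650 × 0.990793 = 0.86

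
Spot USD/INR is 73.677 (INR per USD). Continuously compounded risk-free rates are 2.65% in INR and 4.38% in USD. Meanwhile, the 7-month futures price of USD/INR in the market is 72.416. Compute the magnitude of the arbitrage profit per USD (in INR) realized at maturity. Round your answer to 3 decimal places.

Fair futures: F* = S·e^(carry·T), with carry = (r_INR − r_USD) = 0.0265 − 0.0438 = -0.0173
F* = 73.677 · e^(-0.0173 × 7/12) = 73.677 · e^-0.010092 = 73.677 × 0.989959 = 72.9372
Market 72.416 < fair 72.9372: forward underpriced → reverse cash-and-carry (short spot, go long the forward).
At maturity, profit = |F_mkt − F*| = |72.416 − 72.9372| = 0.521 per USD (in INR)

0.521 per USD (in INR)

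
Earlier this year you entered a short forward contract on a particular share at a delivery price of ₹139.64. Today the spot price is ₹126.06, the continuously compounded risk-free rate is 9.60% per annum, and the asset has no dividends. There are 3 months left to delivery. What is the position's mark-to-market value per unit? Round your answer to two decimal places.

Current fair forward for the remaining 3 months: F = S·e^(r·T), r = 0.0960
F = 126.06 · e^(0.0960 × 3/12) = 126.06 × 1.024290 = 129.1220
Value of long forward = (F − K)·e^(−rT) = (129.1220 − 139.64) · e^(−0.0960·3/12)
= -10.5180 × 0.976286 = -10.27
Short position value = −(long value) = ₹10.27

₹10.27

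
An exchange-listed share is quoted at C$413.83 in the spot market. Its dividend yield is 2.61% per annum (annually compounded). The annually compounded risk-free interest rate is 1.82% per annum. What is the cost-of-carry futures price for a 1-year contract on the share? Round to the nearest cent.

F = S · (1+r)^T / (1+q)^T
= 413.83 × 1.018200 / 1.026100 = 413.83 × 0.992301
F = C$410.64

C$410.64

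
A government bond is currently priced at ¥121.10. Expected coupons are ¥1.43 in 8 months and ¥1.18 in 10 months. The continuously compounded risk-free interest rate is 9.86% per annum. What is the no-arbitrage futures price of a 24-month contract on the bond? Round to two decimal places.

¥144.54

PV(coupons) I = 1.43·e^(−0.0986·8/12) + 1.18·e^(−0.0986·10/12)
I = 1.3390 + 1.0869 = 2.4259
F = (S − I)·e^(rT) = (121.10 − 2.4259) · e^(0.0986·24/12)
= 118.6741 · e^0.197200 = 118.6741 × 1.217988 = ¥144.54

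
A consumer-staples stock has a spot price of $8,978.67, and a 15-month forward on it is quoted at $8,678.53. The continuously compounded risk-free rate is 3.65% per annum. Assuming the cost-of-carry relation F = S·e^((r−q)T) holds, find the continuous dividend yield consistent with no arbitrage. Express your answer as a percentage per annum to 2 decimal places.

6.37%

From F = S·e^((r−q)T): (r − q) = ln(F/S)/T
ln(8678.53/8978.67) = ln(0.966572) = -0.033999
(r − q) = -0.033999 / (15/12) = -0.027199
q = r − ln(F/S)/T = 0.0365 + 0.027199 = 0.063699
q = 6.37%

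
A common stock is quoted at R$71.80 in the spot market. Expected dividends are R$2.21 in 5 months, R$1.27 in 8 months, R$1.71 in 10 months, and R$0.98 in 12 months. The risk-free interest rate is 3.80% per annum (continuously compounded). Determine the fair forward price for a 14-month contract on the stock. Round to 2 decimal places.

PV(dividends) I = 2.21·e^(−0.0380·5/12) + 1.27·e^(−0.0380·8/12) + 1.71·e^(−0.0380·10/12) + 0.98·e^(−0.0380·12/12)
I = 2.1753 + 1.2382 + 1.6567 + 0.9435 = 6.0137
F = (S − I)·e^(rT) = (71.80 − 6.0137) · e^(0.0380·14/12)
= 65.7863 · e^0.044333 = 65.7863 × 1.045330 = R$68.77

R$68.77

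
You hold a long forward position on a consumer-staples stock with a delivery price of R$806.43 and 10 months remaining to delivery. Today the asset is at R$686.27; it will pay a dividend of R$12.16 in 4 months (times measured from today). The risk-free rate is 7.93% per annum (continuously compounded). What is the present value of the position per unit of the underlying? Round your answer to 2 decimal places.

-R$80.43

PV(remaining dividends) I = 12.16·e^(−0.0793·4/12) = 11.8428
Current forward F = (S − I)·e^(rT) = (686.27 − 11.8428)·e^(0.0793·10/12) = 674.4272 × 1.068316 = 720.5014
Value (long) = (F − K)·e^(−rT) = (720.5014 − 806.43) × 0.936053 = -80.4337
Value = -R$80.43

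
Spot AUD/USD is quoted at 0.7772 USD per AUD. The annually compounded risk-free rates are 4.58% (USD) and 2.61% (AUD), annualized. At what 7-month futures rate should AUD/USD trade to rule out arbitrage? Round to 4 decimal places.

By covered interest parity, F = S · (1+r_USD)^T / (1+r_AUD)^T
= 0.7772 × 1.026467 / 1.015143 = 0.7772 × 1.011155
F = 0.7859 USD per AUD

0.7859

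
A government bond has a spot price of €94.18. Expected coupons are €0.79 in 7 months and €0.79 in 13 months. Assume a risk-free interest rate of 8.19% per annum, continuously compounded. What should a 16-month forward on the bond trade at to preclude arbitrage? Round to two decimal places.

€103.40

PV(coupons) I = 0.79·e^(−0.0819·7/12) + 0.79·e^(−0.0819·13/12)
I = 0.7531 + 0.7229 = 1.4760
F = (S − I)·e^(rT) = (94.18 − 1.4760) · e^(0.0819·16/12)
= 92.7040 · e^0.109200 = 92.7040 × 1.115385 = €103.40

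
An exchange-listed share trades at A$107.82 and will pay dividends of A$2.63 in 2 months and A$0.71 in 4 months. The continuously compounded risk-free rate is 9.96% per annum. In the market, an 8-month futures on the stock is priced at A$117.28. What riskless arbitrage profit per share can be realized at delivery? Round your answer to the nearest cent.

A$5.56 per share

PV(dividends) I = 2.63·e^(−0.0996·2/12) + 0.71·e^(−0.0996·4/12) = 3.2735
Fair futures F* = (S − I)·e^(rT) = (107.82 − 3.2735)·e^0.066400 = 104.5465 × 1.068654 = 111.7240
Market A$117.28 > fair 111.7240: forward overpriced → cash-and-carry (borrow at r, buy the stock and collect the dividends, short the forward).
Profit at T = |F_mkt − F*| = |117.28 − 111.7240| = A$5.56 per share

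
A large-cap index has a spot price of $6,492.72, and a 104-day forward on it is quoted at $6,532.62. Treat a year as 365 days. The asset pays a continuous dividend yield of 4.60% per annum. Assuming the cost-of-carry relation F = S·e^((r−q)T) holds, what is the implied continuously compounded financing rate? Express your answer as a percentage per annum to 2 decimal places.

6.75%

From F = S·e^((r−q)T): (r − q) = ln(F/S)/T
ln(6532.62/6492.72) = ln(1.006145) = 0.006126
(r − q) = 0.006126 / (104/365) = 0.021500
r = ln(F/S)/T + q = 0.021500 + 0.0460 = 0.067500
r = 6.75%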